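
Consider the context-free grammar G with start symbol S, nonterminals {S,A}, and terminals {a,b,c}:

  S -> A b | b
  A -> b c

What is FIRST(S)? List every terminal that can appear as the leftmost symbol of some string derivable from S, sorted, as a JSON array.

Compute FIRST by fixpoint:
pass 1:
  A via A→b c: +{b}
  S via S→A b: +{b}
  FIRST(S)={b}  FIRST(A)={b}
pass 2: — fixpoint
  FIRST(S)={b}  FIRST(A)={b}

FIRST(S) = ["b"]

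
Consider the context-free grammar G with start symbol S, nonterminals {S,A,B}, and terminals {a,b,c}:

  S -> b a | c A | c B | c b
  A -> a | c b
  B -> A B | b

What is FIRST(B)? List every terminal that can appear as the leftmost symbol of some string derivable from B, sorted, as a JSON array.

FIRST sets, iterate to fixpoint:
iter 1:
  A via A→a: +{a}
  A via A→c b: +{c}
  B via B→A B: +{a,c}
  B via B→b: +{b}
  S via S→b a: +{b}
  S via S→c A: +{c}
  FIRST[S]={b,c}  FIRST[A]={a,c}  FIRST[B]={a,b,c}
iter 2: — fixpoint
  FIRST[S]={b,c}  FIRST[A]={a,c}  FIRST[B]={a,b,c}

FIRST(B) = ["a", "b", "c"]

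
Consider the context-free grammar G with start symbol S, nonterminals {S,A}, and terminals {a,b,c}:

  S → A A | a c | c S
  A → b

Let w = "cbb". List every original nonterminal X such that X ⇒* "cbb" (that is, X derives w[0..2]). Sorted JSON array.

CNF form of G:
  S -> A A | T0 T1 | T1 S
  A -> b
  T0 -> a
  T1 -> c

Fill CYK table bottom-up, restricted to cells inside w[0..2]:
  cell(0,0) c: {T1}  orig:{}
  cell(1,1) b: {A}
  cell(2,2) b: {A}
  cell(0,1) cb: ∅
  cell(1,2) bb: {S}
  cell(0,2) cbb: {S}

Original NTs in T[0,2] deriving "cbb": ["S"]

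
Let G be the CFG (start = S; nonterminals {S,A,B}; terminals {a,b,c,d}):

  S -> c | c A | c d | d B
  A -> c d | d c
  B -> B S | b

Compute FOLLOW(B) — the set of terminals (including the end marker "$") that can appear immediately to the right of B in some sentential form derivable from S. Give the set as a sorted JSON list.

FIRST sets, iterate to fixpoint:
[1]
  A via A→c d: +{c}
  A via A→d c: +{d}
  B via B→b: +{b}
  S via S→c: +{c}
  S via S→d B: +{d}
  FIRST[S]={c,d}  FIRST[A]={c,d}  FIRST[B]={b}
[2] done
  FIRST[S]={c,d}  FIRST[A]={c,d}  FIRST[B]={b}

FOLLOW iteration:
initialize: $ ∈ FOLLOW(S)
[1]
  B→B S: FOLLOW(B) ⊇ FIRST(S) = {c,d}; new: +{c,d}
  B→B S: FOLLOW(S) ⊇ FOLLOW(B) ⊇ {c,d}; new: +{c,d}
  S→c A: FOLLOW(A) ⊇ FOLLOW(S) ⊇ {$,c,d}; new: +{$,c,d}
  S→d B: FOLLOW(B) ⊇ FOLLOW(S) ⊇ {$,c,d}; new: +{$}
  S: {$,c,d}  A: {$,c,d}  B: {$,c,d}
[2] done
  S: {$,c,d}  A: {$,c,d}  B: {$,c,d}

FOLLOW(B) = ["$", "c", "d"]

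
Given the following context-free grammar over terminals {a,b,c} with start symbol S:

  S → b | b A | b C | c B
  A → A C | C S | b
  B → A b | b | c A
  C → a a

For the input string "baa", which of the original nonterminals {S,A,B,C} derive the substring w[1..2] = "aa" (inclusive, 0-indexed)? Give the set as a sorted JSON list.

CNF form of G:
  S -> T0 A | T0 C | T1 B | b
  A -> A C | C S | b
  B -> A T0 | T1 A | b
  C -> T2 T2
  T0 -> b
  T1 -> c
  T2 -> a

CYK fill — only the sub-triangle for w[1..2]:
  [1..1]={T2}  "a"  orig:{}
  [2..2]={T2}  "a"  orig:{}
  [1..2]={C}  "aa"

Original NTs in T[1,2] deriving "aa": ["C"]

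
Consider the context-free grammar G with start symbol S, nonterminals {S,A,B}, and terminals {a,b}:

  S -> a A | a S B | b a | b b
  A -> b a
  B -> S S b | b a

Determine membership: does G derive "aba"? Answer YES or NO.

CNF form of G:
  S -> T0 T0 | T0 T1 | T1 A | T1 X3
  A -> T0 T1
  B -> S X2 | T0 T1
  T0 -> b
  T1 -> a
  X2 -> S T0
  X3 -> S B

CYK table (by increasing span):
  [0..0]={T1}  "a"  orig:{}
  [1..1]={T0}  "b"  orig:{}
  [2..2]={T1}  "a"  orig:{}
  [0..1]=∅  "ab"
  [1..2]={A,B,S}  "ba"
  [0..2]={S}  "aba"

S ∈ T[0,2] ⇒ YES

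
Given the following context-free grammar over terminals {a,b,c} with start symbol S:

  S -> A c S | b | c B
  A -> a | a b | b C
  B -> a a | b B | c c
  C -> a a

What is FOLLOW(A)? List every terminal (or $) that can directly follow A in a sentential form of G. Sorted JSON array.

FIRST sets, iterate to fixpoint:
round 1:
  A via A→a: +{a}
  A via A→b C: +{b}
  B via B→a a: +{a}
  B via B→b B: +{b}
  B via B→c c: +{c}
  C via C→a a: +{a}
  S via S→A c S: +{a,b}
  S via S→c B: +{c}
  S: {a,b,c}  A: {a,b}  B: {a,b,c}  C: {a}
round 2: (no change)
  S: {a,b,c}  A: {a,b}  B: {a,b,c}  C: {a}

Compute FOLLOW by fixpoint:
initialize: $ ∈ FOLLOW(S)
iter 1:
  S→A c S: FOLLOW(A) ⊇ FIRST(c) = {c}; new: +{c}
  S→c B: FOLLOW(B) ⊇ FOLLOW(S) ⊇ {$}; new: +{$}
  FOLLOW[S]={$}  FOLLOW[A]={c}  FOLLOW[B]={$}  FOLLOW[C]={}
iter 2:
  A→b C: FOLLOW(C) ⊇ FOLLOW(A) ⊇ {c}; new: +{c}
  FOLLOW[S]={$}  FOLLOW[A]={c}  FOLLOW[B]={$}  FOLLOW[C]={c}
iter 3: — fixpoint
  FOLLOW[S]={$}  FOLLOW[A]={c}  FOLLOW[B]={$}  FOLLOW[C]={c}

FOLLOW(A) = ["c"]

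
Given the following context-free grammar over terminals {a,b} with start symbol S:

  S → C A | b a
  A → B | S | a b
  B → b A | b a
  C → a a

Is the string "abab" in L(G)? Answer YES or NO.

Convert to CNF:
  S -> C A | T1 T0
  A -> C A | T0 T1 | T1 A | T1 T0
  B -> T1 A | T1 T0
  C -> T0 T0
  T0 -> a
  T1 -> b

CYK fill:
  T[0,0] 'a' = {T0}  orig:{}
  T[1,1] 'b' = {T1}  orig:{}
  T[2,2] 'a' = {T0}  orig:{}
  T[3,3] 'b' = {T1}  orig:{}
  T[0,1] 'ab' = {A}
  T[1,2] 'ba' = {A,B,S}
  T[2,3] 'ab' = {A}
  T[0,2] 'aba' = ∅
  T[1,3] 'bab' = {A,B}
  T[0,3] 'abab' = ∅

S ∉ T[0,3] ⇒ NO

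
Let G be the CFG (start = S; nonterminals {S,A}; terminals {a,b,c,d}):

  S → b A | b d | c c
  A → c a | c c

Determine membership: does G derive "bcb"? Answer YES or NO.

CNF form of G:
  S -> T0 T0 | T2 A | T2 T3
  A -> T0 T0 | T0 T1
  T0 -> c
  T1 -> a
  T2 -> b
  T3 -> d

Fill CYK table bottom-up:
  [0..0]={T2}  "b"  orig:{}
  [1..1]={T0}  "c"  orig:{}
  [2..2]={T2}  "b"  orig:{}
  [0..1]=∅  "bc"
  [1..2]=∅  "cb"
  [0..2]=∅  "bcb"

S ∉ T[0,2] ⇒ NO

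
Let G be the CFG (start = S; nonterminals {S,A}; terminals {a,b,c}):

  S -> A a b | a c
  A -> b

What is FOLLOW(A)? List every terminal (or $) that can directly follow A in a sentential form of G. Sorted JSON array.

FIRST sets, iterate to fixpoint:
pass 1:
  A via A→b: +{b}
  S via S→A a b: +{b}
  S via S→a c: +{a}
  FIRST(S)={a,b}  FIRST(A)={b}
pass 2: (stable)
  FIRST(S)={a,b}  FIRST(A)={b}

Compute FOLLOW by fixpoint:
seed FOLLOW(S) with $
[1]
  S→A a b: FOLLOW(A) ⊇ FIRST(a) = {a}; new: +{a}
  FOLLOW[S]={$}  FOLLOW[A]={a}
[2] (no change)
  FOLLOW[S]={$}  FOLLOW[A]={a}

FOLLOW(A) = ["a"]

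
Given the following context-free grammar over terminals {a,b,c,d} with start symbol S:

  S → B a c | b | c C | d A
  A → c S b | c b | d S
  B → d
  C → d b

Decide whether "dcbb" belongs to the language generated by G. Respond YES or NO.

Convert to CNF:
  S -> B X5 | T0 C | T2 A | b
  A -> T0 T1 | T0 X4 | T2 S
  B -> d
  C -> T2 T1
  T0 -> c
  T1 -> b
  T2 -> d
  T3 -> a
  X4 -> S T1
  X5 -> T3 T0

CYK table (by increasing span):
  [0..0]={B,T2}  "d"  orig:{B}
  [1..1]={T0}  "c"  orig:{}
  [2..2]={S,T1}  "b"  orig:{S}
  [3..3]={S,T1}  "b"  orig:{S}
  [0..1]=∅  "dc"
  [1..2]={A}  "cb"
  [2..3]={X4}  "bb"  orig:{}
  [0..2]={S}  "dcb"
  [1..3]={A}  "cbb"
  [0..3]={S,X4}  "dcbb"  orig:{S}

S ∈ T[0,3] ⇒ YES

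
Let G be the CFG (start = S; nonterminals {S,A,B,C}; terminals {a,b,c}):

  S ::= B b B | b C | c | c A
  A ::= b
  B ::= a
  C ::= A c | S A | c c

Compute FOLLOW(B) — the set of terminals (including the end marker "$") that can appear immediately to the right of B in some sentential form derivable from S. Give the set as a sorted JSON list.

FIRST iteration:
iter 1:
  A via A→b: +{b}
  B via B→a: +{a}
  C via C→A c: +{b}
  C via C→c c: +{c}
  S via S→B b B: +{a}
  S via S→b C: +{b}
  S via S→c: +{c}
  FIRST(S)={a,b,c}  FIRST(A)={b}  FIRST(B)={a}  FIRST(C)={b,c}
iter 2:
  C via C→S A: +{a}
  FIRST(S)={a,b,c}  FIRST(A)={b}  FIRST(B)={a}  FIRST(C)={a,b,c}
iter 3: — fixpoint
  FIRST(S)={a,b,c}  FIRST(A)={b}  FIRST(B)={a}  FIRST(C)={a,b,c}

FOLLOW iteration:
FOLLOW(S) := {$}
pass 1:
  C→A c: FOLLOW(A) ⊇ FIRST(c) = {c}; new: +{c}
  C→S A: FOLLOW(S) ⊇ FIRST(A) = {b}; new: +{b}
  S→B b B: FOLLOW(B) ⊇ FIRST(b) = {b}; new: +{b}
  S→B b B: FOLLOW(B) ⊇ FOLLOW(S) ⊇ {$,b}; new: +{$}
  S→b C: FOLLOW(C) ⊇ FOLLOW(S) ⊇ {$,b}; new: +{$,b}
  S→c A: FOLLOW(A) ⊇ FOLLOW(S) ⊇ {$,b}; new: +{$,b}
  FOLLOW[S]={$,b}  FOLLOW[A]={$,b,c}  FOLLOW[B]={$,b}  FOLLOW[C]={$,b}
pass 2: done
  FOLLOW[S]={$,b}  FOLLOW[A]={$,b,c}  FOLLOW[B]={$,b}  FOLLOW[C]={$,b}

FOLLOW(B) = ["$", "b"]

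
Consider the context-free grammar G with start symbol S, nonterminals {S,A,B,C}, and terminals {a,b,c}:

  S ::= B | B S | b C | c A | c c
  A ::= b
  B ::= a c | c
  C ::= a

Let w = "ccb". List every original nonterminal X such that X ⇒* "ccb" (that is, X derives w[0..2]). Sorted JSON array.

CNF form of G:
  S -> B S | T0 T1 | T1 A | T1 T1 | T2 C | c
  A -> b
  B -> T0 T1 | c
  C -> a
  T0 -> a
  T1 -> c
  T2 -> b

CYK fill, restricted to cells inside w[0..2]:
  cell(0,0) c: {B,S,T1}  orig:{B,S}
  cell(1,1) c: {B,S,T1}  orig:{B,S}
  cell(2,2) b: {A,T2}  orig:{A}
  cell(0,1) cc: {S}
  cell(1,2) cb: {S}
  cell(0,2) ccb: {S}

Original NTs in T[0,2] deriving "ccb": ["S"]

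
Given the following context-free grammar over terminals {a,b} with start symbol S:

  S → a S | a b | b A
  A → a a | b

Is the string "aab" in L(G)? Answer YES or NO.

CNF form of G:
  S -> T0 S | T0 T1 | T1 A
  A -> T0 T0 | b
  T0 -> a
  T1 -> b

CYK fill:
  [0..0]={T0}  "a"  orig:{}
  [1..1]={T0}  "a"  orig:{}
  [2..2]={A,T1}  "b"  orig:{A}
  [0..1]={A}  "aa"
  [1..2]={S}  "ab"
  [0..2]={S}  "aab"

S ∈ T[0,2] ⇒ YES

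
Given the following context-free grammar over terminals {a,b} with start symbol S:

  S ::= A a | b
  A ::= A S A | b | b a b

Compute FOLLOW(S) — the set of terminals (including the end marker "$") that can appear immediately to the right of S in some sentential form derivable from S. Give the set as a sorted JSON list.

Compute FIRST by fixpoint:
iter 1:
  A via A→b: +{b}
  S via S→A a: +{b}
  S: {b}  A: {b}
iter 2: (no change)
  S: {b}  A: {b}

FOLLOW sets:
seed FOLLOW(S) with $
[1]
  A→A S A: FOLLOW(A) ⊇ FIRST(S) = {b}; new: +{b}
  A→A S A: FOLLOW(S) ⊇ FIRST(A) = {b}; new: +{b}
  S→A a: FOLLOW(A) ⊇ FIRST(a) = {a}; new: +{a}
  S: {$,b}  A: {a,b}
[2] (no change)
  S: {$,b}  A: {a,b}

FOLLOW(S) = ["$", "b"]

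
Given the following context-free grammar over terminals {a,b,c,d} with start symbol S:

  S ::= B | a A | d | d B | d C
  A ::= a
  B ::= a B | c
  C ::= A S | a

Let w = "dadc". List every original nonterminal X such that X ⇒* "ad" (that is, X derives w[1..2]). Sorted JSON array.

CNF form of G:
  S -> T0 A | T0 B | T1 B | T1 C | c | d
  A -> a
  B -> T0 B | c
  C -> A S | a
  T0 -> a
  T1 -> d

CYK fill (cells [i..j] with 1 ≤ i ≤ j ≤ 2 only):
  T[1,1] 'a' = {A,C,T0}  orig:{A,C}
  T[2,2] 'd' = {S,T1}  orig:{S}
  T[1,2] 'ad' = {C}

Original NTs in T[1,2] deriving "ad": ["C"]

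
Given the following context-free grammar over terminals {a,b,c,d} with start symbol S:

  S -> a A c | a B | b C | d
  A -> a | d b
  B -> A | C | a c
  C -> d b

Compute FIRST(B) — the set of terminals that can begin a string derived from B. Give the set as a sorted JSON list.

Compute FIRST by fixpoint:
iter 1:
  A via A→a: +{a}
  A via A→d b: +{d}
  B via B→A: +{a,d}
  C via C→d b: +{d}
  S via S→a A c: +{a}
  S via S→b C: +{b}
  S via S→d: +{d}
  S: {a,b,d}  A: {a,d}  B: {a,d}  C: {d}
iter 2: (stable)
  S: {a,b,d}  A: {a,d}  B: {a,d}  C: {d}

FIRST(B) = ["a", "d"]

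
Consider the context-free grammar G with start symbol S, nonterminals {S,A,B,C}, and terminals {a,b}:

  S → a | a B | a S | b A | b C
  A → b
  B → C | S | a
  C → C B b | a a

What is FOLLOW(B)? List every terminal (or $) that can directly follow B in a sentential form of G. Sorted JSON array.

Compute FIRST by fixpoint:
iter 1:
  A via A→b: +{b}
  B via B→a: +{a}
  C via C→a a: +{a}
  S via S→a: +{a}
  S via S→b A: +{b}
  S: {a,b}  A: {b}  B: {a}  C: {a}
iter 2:
  B via B→S: +{b}
  S: {a,b}  A: {b}  B: {a,b}  C: {a}
iter 3: (stable)
  S: {a,b}  A: {b}  B: {a,b}  C: {a}

Compute FOLLOW by fixpoint:
initialize: $ ∈ FOLLOW(S)
round 1:
  C→C B b: FOLLOW(C) ⊇ FIRST(B) = {a,b}; new: +{a,b}
  C→C B b: FOLLOW(B) ⊇ FIRST(b) = {b}; new: +{b}
  S→a B: FOLLOW(B) ⊇ FOLLOW(S) ⊇ {$}; new: +{$}
  S→b A: FOLLOW(A) ⊇ FOLLOW(S) ⊇ {$}; new: +{$}
  S→b C: FOLLOW(C) ⊇ FOLLOW(S) ⊇ {$}; new: +{$}
  FOLLOW[S]={$}  FOLLOW[A]={$}  FOLLOW[B]={$,b}  FOLLOW[C]={$,a,b}
round 2:
  B→S: FOLLOW(S) ⊇ FOLLOW(B) ⊇ {$,b}; new: +{b}
  S→b A: FOLLOW(A) ⊇ FOLLOW(S) ⊇ {$,b}; new: +{b}
  FOLLOW[S]={$,b}  FOLLOW[A]={$,b}  FOLLOW[B]={$,b}  FOLLOW[C]={$,a,b}
round 3: done
  FOLLOW[S]={$,b}  FOLLOW[A]={$,b}  FOLLOW[B]={$,b}  FOLLOW[C]={$,a,b}

FOLLOW(B) = ["$", "b"]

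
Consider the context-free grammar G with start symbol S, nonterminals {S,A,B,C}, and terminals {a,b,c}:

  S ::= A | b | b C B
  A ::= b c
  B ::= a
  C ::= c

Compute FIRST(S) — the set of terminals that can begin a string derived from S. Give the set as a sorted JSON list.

FIRST sets, iterate to fixpoint:
pass 1:
  A via A→b c: +{b}
  B via B→a: +{a}
  C via C→c: +{c}
  S via S→A: +{b}
  FIRST[S]={b}  FIRST[A]={b}  FIRST[B]={a}  FIRST[C]={c}
pass 2: done
  FIRST[S]={b}  FIRST[A]={b}  FIRST[B]={a}  FIRST[C]={c}

FIRST(S) = ["b"]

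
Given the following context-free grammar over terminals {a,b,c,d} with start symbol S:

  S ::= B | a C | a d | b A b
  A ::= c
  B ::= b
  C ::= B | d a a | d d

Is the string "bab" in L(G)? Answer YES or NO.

Convert to CNF:
  S -> T1 C | T1 T0 | T2 X4 | b
  A -> c
  B -> b
  C -> T0 T0 | T0 X3 | b
  T0 -> d
  T1 -> a
  T2 -> b
  X3 -> T1 T1
  X4 -> A T2

Fill CYK table bottom-up:
  T[0,0] 'b' = {B,C,S,T2}  orig:{B,C,S}
  T[1,1] 'a' = {T1}  orig:{}
  T[2,2] 'b' = {B,C,S,T2}  orig:{B,C,S}
  T[0,1] 'ba' = ∅
  T[1,2] 'ab' = {S}
  T[0,2] 'bab' = ∅

S ∉ T[0,2] ⇒ NO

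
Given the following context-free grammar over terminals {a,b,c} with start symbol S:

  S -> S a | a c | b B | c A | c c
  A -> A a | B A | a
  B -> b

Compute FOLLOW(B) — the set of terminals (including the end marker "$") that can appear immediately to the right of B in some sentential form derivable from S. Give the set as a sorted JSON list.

FIRST sets, iterate to fixpoint:
round 1:
  A via A→a: +{a}
  B via B→b: +{b}
  S via S→a c: +{a}
  S via S→b B: +{b}
  S via S→c A: +{c}
  FIRST(S)={a,b,c}  FIRST(A)={a}  FIRST(B)={b}
round 2:
  A via A→B A: +{b}
  FIRST(S)={a,b,c}  FIRST(A)={a,b}  FIRST(B)={b}
round 3: — fixpoint
  FIRST(S)={a,b,c}  FIRST(A)={a,b}  FIRST(B)={b}

FOLLOW iteration:
seed FOLLOW(S) with $
iter 1:
  A→A a: FOLLOW(A) ⊇ FIRST(a) = {a}; new: +{a}
  A→B A: FOLLOW(B) ⊇ FIRST(A) = {a,b}; new: +{a,b}
  S→S a: FOLLOW(S) ⊇ FIRST(a) = {a}; new: +{a}
  S→b B: FOLLOW(B) ⊇ FOLLOW(S) ⊇ {$,a}; new: +{$}
  S→c A: FOLLOW(A) ⊇ FOLLOW(S) ⊇ {$,a}; new: +{$}
  S: {$,a}  A: {$,a}  B: {$,a,b}
iter 2: (no change)
  S: {$,a}  A: {$,a}  B: {$,a,b}

FOLLOW(B) = ["$", "a", "b"]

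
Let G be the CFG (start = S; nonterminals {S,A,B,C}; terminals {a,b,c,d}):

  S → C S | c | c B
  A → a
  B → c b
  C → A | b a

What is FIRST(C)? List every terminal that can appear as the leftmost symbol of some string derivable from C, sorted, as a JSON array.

FIRST iteration:
iter 1:
  A via A→a: +{a}
  B via B→c b: +{c}
  C via C→A: +{a}
  C via C→b a: +{b}
  S via S→C S: +{a,b}
  S via S→c: +{c}
  S: {a,b,c}  A: {a}  B: {c}  C: {a,b}
iter 2: (stable)
  S: {a,b,c}  A: {a}  B: {c}  C: {a,b}

FIRST(C) = ["a", "b"]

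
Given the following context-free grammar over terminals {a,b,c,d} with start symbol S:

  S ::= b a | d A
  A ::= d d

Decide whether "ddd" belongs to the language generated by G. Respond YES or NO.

Convert to CNF:
  S -> T0 A | T1 T2
  A -> T0 T0
  T0 -> d
  T1 -> b
  T2 -> a

CYK fill:
  cell(0,0) d: {T0}  orig:{}
  cell(1,1) d: {T0}  orig:{}
  cell(2,2) d: {T0}  orig:{}
  cell(0,1) dd: {A}
  cell(1,2) dd: {A}
  cell(0,2) ddd: {S}

S ∈ T[0,2] ⇒ YES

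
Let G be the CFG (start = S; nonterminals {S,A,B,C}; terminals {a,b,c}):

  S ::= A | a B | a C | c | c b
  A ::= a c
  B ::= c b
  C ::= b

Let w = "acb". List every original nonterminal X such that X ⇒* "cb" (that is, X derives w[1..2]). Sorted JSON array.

CNF form of G:
  S -> T0 B | T0 C | T0 T1 | T1 T2 | c
  A -> T0 T1
  B -> T1 T2
  C -> b
  T0 -> a
  T1 -> c
  T2 -> b

CYK fill, restricted to cells inside w[1..2]:
  [1..1]={S,T1}  "c"  orig:{S}
  [2..2]={C,T2}  "b"  orig:{C}
  [1..2]={B,S}  "cb"

Original NTs in T[1,2] deriving "cb": ["B", "S"]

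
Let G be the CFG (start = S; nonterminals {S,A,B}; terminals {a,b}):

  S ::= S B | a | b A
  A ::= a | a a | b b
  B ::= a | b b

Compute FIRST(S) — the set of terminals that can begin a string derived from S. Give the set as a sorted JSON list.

FIRST sets, iterate to fixpoint:
[1]
  A via A→a: +{a}
  A via A→b b: +{b}
  B via B→a: +{a}
  B via B→b b: +{b}
  S via S→a: +{a}
  S via S→b A: +{b}
  FIRST[S]={a,b}  FIRST[A]={a,b}  FIRST[B]={a,b}
[2] — fixpoint
  FIRST[S]={a,b}  FIRST[A]={a,b}  FIRST[B]={a,b}

FIRST(S) = ["a", "b"]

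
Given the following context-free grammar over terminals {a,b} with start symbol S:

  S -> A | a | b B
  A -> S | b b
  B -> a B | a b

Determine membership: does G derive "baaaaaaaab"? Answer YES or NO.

CNF form of G:
  S -> T0 B | T0 T0 | a
  A -> T0 B | T0 T0 | a
  B -> T1 B | T1 T0
  T0 -> b
  T1 -> a

Fill CYK table bottom-up:
  T[0,0] 'b' = {T0}  orig:{}
  T[1,1] 'a' = {A,S,T1}  orig:{A,S}
  T[2,2] 'a' = {A,S,T1}  orig:{A,S}
  T[3,3] 'a' = {A,S,T1}  orig:{A,S}
  T[4,4] 'a' = {A,S,T1}  orig:{A,S}
  T[5,5] 'a' = {A,S,T1}  orig:{A,S}
  T[6,6] 'a' = {A,S,T1}  orig:{A,S}
  T[7,7] 'a' = {A,S,T1}  orig:{A,S}
  T[8,8] 'a' = {A,S,T1}  orig:{A,S}
  T[9,9] 'b' = {T0}  orig:{}
  T[0,1] 'ba' = ∅
  T[1,2] 'aa' = ∅
  T[2,3] 'aa' = ∅
  T[3,4] 'aa' = ∅
  T[4,5] 'aa' = ∅
  T[5,6] 'aa' = ∅
  T[6,7] 'aa' = ∅
  T[7,8] 'aa' = ∅
  T[8,9] 'ab' = {B}
  T[0,2] 'baa' = ∅
  T[1,3] 'aaa' = ∅
  T[2,4] 'aaa' = ∅
  T[3,5] 'aaa' = ∅
  T[4,6] 'aaa' = ∅
  T[5,7] 'aaa' = ∅
  T[6,8] 'aaa' = ∅
  T[7,9] 'aab' = {B}
  T[0,3] 'baaa' = ∅
  T[1,4] 'aaaa' = ∅
  T[2,5] 'aaaa' = ∅
  T[3,6] 'aaaa' = ∅
  T[4,7] 'aaaa' = ∅
  T[5,8] 'aaaa' = ∅
  T[6,9] 'aaab' = {B}
  T[0,4] 'baaaa' = ∅
  T[1,5] 'aaaaa' = ∅
  T[2,6] 'aaaaa' = ∅
  T[3,7] 'aaaaa' = ∅
  T[4,8] 'aaaaa' = ∅
  T[5,9] 'aaaab' = {B}
  T[0,5] 'baaaaa' = ∅
  T[1,6] 'aaaaaa' = ∅
  T[2,7] 'aaaaaa' = ∅
  T[3,8] 'aaaaaa' = ∅
  T[4,9] 'aaaaab' = {B}
  T[0,6] 'baaaaaa' = ∅
  T[1,7] 'aaaaaaa' = ∅
  T[2,8] 'aaaaaaa' = ∅
  T[3,9] 'aaaaaab' = {B}
  T[0,7] 'baaaaaaa' = ∅
  T[1,8] 'aaaaaaaa' = ∅
  T[2,9] 'aaaaaaab' = {B}
  T[0,8] 'baaaaaaaa' = ∅
  T[1,9] 'aaaaaaaab' = {B}
  T[0,9] 'baaaaaaaab' = {A,S}

S ∈ T[0,9] ⇒ YES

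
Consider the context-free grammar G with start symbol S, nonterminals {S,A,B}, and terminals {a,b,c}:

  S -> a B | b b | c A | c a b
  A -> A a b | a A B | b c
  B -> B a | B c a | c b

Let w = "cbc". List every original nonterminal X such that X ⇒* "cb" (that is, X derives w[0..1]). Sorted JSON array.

CNF form of G:
  S -> T0 B | T1 T1 | T2 A | T2 X6
  A -> A X3 | T0 X4 | T1 T2
  B -> B T0 | B X5 | T2 T1
  T0 -> a
  T1 -> b
  T2 -> c
  X3 -> T0 T1
  X4 -> A B
  X5 -> T2 T0
  X6 -> T0 T1

CYK table (by increasing span), restricted to cells inside w[0..1]:
  cell(0,0) c: {T2}  orig:{}
  cell(1,1) b: {T1}  orig:{}
  cell(0,1) cb: {B}

Original NTs in T[0,1] deriving "cb": ["B"]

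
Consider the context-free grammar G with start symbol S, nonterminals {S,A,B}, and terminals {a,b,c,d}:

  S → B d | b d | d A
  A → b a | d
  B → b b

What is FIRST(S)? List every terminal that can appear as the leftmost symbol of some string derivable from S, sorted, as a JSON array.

Compute FIRST by fixpoint:
pass 1:
  A via A→b a: +{b}
  A via A→d: +{d}
  B via B→b b: +{b}
  S via S→B d: +{b}
  S via S→d A: +{d}
  FIRST(S)={b,d}  FIRST(A)={b,d}  FIRST(B)={b}
pass 2: (stable)
  FIRST(S)={b,d}  FIRST(A)={b,d}  FIRST(B)={b}

FIRST(S) = ["b", "d"]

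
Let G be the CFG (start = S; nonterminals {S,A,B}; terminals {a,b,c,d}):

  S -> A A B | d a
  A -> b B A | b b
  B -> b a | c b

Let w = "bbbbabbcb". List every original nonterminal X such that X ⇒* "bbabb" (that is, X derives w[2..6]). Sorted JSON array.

CNF form of G:
  S -> A X5 | T3 T1
  A -> T0 T0 | T0 X4
  B -> T0 T1 | T2 T0
  T0 -> b
  T1 -> a
  T2 -> c
  T3 -> d
  X4 -> B A
  X5 -> A B

Fill CYK table bottom-up, restricted to cells inside w[2..6]:
  T[2,2] 'b' = {T0}  orig:{}
  T[3,3] 'b' = {T0}  orig:{}
  T[4,4] 'a' = {T1}  orig:{}
  T[5,5] 'b' = {T0}  orig:{}
  T[6,6] 'b' = {T0}  orig:{}
  T[2,3] 'bb' = {A}
  T[3,4] 'ba' = {B}
  T[4,5] 'ab' = ∅
  T[5,6] 'bb' = {A}
  T[2,4] 'bba' = ∅
  T[3,5] 'bab' = ∅
  T[4,6] 'abb' = ∅
  T[2,5] 'bbab' = ∅
  T[3,6] 'babb' = {X4}  orig:{}
  T[2,6] 'bbabb' = {A}

Original NTs in T[2,6] deriving "bbabb": ["A"]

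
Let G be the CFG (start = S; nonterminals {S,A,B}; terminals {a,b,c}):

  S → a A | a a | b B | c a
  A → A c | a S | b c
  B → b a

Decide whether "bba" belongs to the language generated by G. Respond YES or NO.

Convert to CNF:
  S -> T0 T1 | T1 A | T1 T1 | T2 B
  A -> A T0 | T1 S | T2 T0
  B -> T2 T1
  T0 -> c
  T1 -> a
  T2 -> b

CYK table (by increasing span):
  T[0,0] 'b' = {T2}  orig:{}
  T[1,1] 'b' = {T2}  orig:{}
  T[2,2] 'a' = {T1}  orig:{}
  T[0,1] 'bb' = ∅
  T[1,2] 'ba' = {B}
  T[0,2] 'bba' = {S}

S ∈ T[0,2] ⇒ YES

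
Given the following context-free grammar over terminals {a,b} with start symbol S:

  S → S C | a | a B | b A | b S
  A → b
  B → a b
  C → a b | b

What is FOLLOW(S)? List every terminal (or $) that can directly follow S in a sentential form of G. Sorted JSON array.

FIRST sets, iterate to fixpoint:
round 1:
  A via A→b: +{b}
  B via B→a b: +{a}
  C via C→a b: +{a}
  C via C→b: +{b}
  S via S→a: +{a}
  S via S→b A: +{b}
  S: {a,b}  A: {b}  B: {a}  C: {a,b}
round 2: (stable)
  S: {a,b}  A: {b}  B: {a}  C: {a,b}

Compute FOLLOW by fixpoint:
seed FOLLOW(S) with $
pass 1:
  S→S C: FOLLOW(S) ⊇ FIRST(C) = {a,b}; new: +{a,b}
  S→S C: FOLLOW(C) ⊇ FOLLOW(S) ⊇ {$,a,b}; new: +{$,a,b}
  S→a B: FOLLOW(B) ⊇ FOLLOW(S) ⊇ {$,a,b}; new: +{$,a,b}
  S→b A: FOLLOW(A) ⊇ FOLLOW(S) ⊇ {$,a,b}; new: +{$,a,b}
  S: {$,a,b}  A: {$,a,b}  B: {$,a,b}  C: {$,a,b}
pass 2: (stable)
  S: {$,a,b}  A: {$,a,b}  B: {$,a,b}  C: {$,a,b}

FOLLOW(S) = ["$", "a", "b"]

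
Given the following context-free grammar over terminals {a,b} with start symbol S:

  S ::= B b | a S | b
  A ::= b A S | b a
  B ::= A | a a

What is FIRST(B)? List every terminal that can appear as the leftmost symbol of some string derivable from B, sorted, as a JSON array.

FIRST sets, iterate to fixpoint:
iter 1:
  A via A→b A S: +{b}
  B via B→A: +{b}
  B via B→a a: +{a}
  S via S→B b: +{a,b}
  FIRST[S]={a,b}  FIRST[A]={b}  FIRST[B]={a,b}
iter 2: (no change)
  FIRST[S]={a,b}  FIRST[A]={b}  FIRST[B]={a,b}

FIRST(B) = ["a", "b"]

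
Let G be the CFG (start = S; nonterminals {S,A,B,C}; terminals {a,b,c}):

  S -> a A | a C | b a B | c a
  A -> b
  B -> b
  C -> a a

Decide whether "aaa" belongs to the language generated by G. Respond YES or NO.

Convert to CNF:
  S -> T0 A | T0 C | T1 X3 | T2 T0
  A -> b
  B -> b
  C -> T0 T0
  T0 -> a
  T1 -> b
  T2 -> c
  X3 -> T0 B

CYK table (by increasing span):
  T[0,0] 'a' = {T0}  orig:{}
  T[1,1] 'a' = {T0}  orig:{}
  T[2,2] 'a' = {T0}  orig:{}
  T[0,1] 'aa' = {C}
  T[1,2] 'aa' = {C}
  T[0,2] 'aaa' = {S}

S ∈ T[0,2] ⇒ YES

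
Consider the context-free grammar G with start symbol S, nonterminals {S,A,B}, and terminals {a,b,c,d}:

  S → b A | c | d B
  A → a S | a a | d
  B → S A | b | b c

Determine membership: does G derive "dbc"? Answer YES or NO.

Convert to CNF:
  S -> T1 A | T3 B | c
  A -> T0 S | T0 T0 | d
  B -> S A | T1 T2 | b
  T0 -> a
  T1 -> b
  T2 -> c
  T3 -> d

CYK fill:
  cell(0,0) d: {A,T3}  orig:{A}
  cell(1,1) b: {B,T1}  orig:{B}
  cell(2,2) c: {S,T2}  orig:{S}
  cell(0,1) db: {S}
  cell(1,2) bc: {B}
  cell(0,2) dbc: {S}

S ∈ T[0,2] ⇒ YES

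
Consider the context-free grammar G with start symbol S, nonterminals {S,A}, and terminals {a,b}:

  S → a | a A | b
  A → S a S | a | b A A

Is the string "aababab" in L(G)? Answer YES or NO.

Convert to CNF:
  S -> T0 A | a | b
  A -> S X2 | T1 X3 | a
  T0 -> a
  T1 -> b
  X2 -> T0 S
  X3 -> A A

CYK table (by increasing span):
  cell(0,0) a: {A,S,T0}  orig:{A,S}
  cell(1,1) a: {A,S,T0}  orig:{A,S}
  cell(2,2) b: {S,T1}  orig:{S}
  cell(3,3) a: {A,S,T0}  orig:{A,S}
  cell(4,4) b: {S,T1}  orig:{S}
  cell(5,5) a: {A,S,T0}  orig:{A,S}
  cell(6,6) b: {S,T1}  orig:{S}
  cell(0,1) aa: {S,X2,X3}  orig:{S}
  cell(1,2) ab: {X2}  orig:{}
  cell(2,3) ba: ∅
  cell(3,4) ab: {X2}  orig:{}
  cell(4,5) ba: ∅
  cell(5,6) ab: {X2}  orig:{}
  cell(0,2) aab: {A}
  cell(1,3) aba: ∅
  cell(2,4) bab: {A}
  cell(3,5) aba: ∅
  cell(4,6) bab: {A}
  cell(0,3) aaba: {X3}  orig:{}
  cell(1,4) abab: {S,X3}  orig:{S}
  cell(2,5) baba: {X3}  orig:{}
  cell(3,6) abab: {S,X3}  orig:{S}
  cell(0,4) aabab: {X2}  orig:{}
  cell(1,5) ababa: ∅
  cell(2,6) babab: {A}
  cell(0,5) aababa: ∅
  cell(1,6) ababab: {A,S,X3}  orig:{A,S}
  cell(0,6) aababab: {S,X2,X3}  orig:{S}

S ∈ T[0,6] ⇒ YES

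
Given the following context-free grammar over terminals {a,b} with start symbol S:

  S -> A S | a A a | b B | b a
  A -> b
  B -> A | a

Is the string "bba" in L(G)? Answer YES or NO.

Convert to CNF:
  S -> A S | T0 X2 | T1 B | T1 T0
  A -> b
  B -> a | b
  T0 -> a
  T1 -> b
  X2 -> A T0

CYK fill:
  [0..0]={A,B,T1}  "b"  orig:{A,B}
  [1..1]={A,B,T1}  "b"  orig:{A,B}
  [2..2]={B,T0}  "a"  orig:{B}
  [0..1]={S}  "bb"
  [1..2]={S,X2}  "ba"  orig:{S}
  [0..2]={S}  "bba"

S ∈ T[0,2] ⇒ YES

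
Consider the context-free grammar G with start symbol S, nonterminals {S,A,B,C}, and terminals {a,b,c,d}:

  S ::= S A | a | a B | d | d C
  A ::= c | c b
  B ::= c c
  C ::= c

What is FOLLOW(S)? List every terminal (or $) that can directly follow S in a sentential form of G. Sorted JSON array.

FIRST sets, iterate to fixpoint:
iter 1:
  A via A→c: +{c}
  B via B→c c: +{c}
  C via C→c: +{c}
  S via S→a: +{a}
  S via S→d: +{d}
  FIRST(S)={a,d}  FIRST(A)={c}  FIRST(B)={c}  FIRST(C)={c}
iter 2: (no change)
  FIRST(S)={a,d}  FIRST(A)={c}  FIRST(B)={c}  FIRST(C)={c}

Compute FOLLOW by fixpoint:
seed FOLLOW(S) with $
[1]
  S→S A: FOLLOW(S) ⊇ FIRST(A) = {c}; new: +{c}
  S→S A: FOLLOW(A) ⊇ FOLLOW(S) ⊇ {$,c}; new: +{$,c}
  S→a B: FOLLOW(B) ⊇ FOLLOW(S) ⊇ {$,c}; new: +{$,c}
  S→d C: FOLLOW(C) ⊇ FOLLOW(S) ⊇ {$,c}; new: +{$,c}
  S: {$,c}  A: {$,c}  B: {$,c}  C: {$,c}
[2] — fixpoint
  S: {$,c}  A: {$,c}  B: {$,c}  C: {$,c}

FOLLOW(S) = ["$", "c"]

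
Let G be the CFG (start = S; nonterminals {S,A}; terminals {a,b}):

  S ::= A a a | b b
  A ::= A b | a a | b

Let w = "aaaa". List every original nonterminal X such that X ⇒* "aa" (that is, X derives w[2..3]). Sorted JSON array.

CNF form of G:
  S -> A X2 | T0 T0
  A -> A T0 | T1 T1 | b
  T0 -> b
  T1 -> a
  X2 -> T1 T1

CYK table (by increasing span) — only the sub-triangle for w[2..3]:
  cell(2,2) a: {T1}  orig:{}
  cell(3,3) a: {T1}  orig:{}
  cell(2,3) aa: {A,X2}  orig:{A}

Original NTs in T[2,3] deriving "aa": ["A"]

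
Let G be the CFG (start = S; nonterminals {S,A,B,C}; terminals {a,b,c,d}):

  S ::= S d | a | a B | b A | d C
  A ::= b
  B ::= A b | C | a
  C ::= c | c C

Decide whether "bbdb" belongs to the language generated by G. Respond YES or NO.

CNF form of G:
  S -> S T2 | T0 A | T2 C | T3 B | a
  A -> b
  B -> A T0 | T1 C | a | c
  C -> T1 C | c
  T0 -> b
  T1 -> c
  T2 -> d
  T3 -> a

Fill CYK table bottom-up:
  T[0,0] 'b' = {A,T0}  orig:{A}
  T[1,1] 'b' = {A,T0}  orig:{A}
  T[2,2] 'd' = {T2}  orig:{}
  T[3,3] 'b' = {A,T0}  orig:{A}
  T[0,1] 'bb' = {B,S}
  T[1,2] 'bd' = ∅
  T[2,3] 'db' = ∅
  T[0,2] 'bbd' = {S}
  T[1,3] 'bdb' = ∅
  T[0,3] 'bbdb' = ∅

S ∉ T[0,3] ⇒ NO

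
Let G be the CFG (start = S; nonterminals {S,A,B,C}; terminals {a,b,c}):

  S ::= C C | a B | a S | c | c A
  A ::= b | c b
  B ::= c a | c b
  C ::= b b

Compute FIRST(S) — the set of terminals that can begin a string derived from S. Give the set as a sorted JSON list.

FIRST sets, iterate to fixpoint:
round 1:
  A via A→b: +{b}
  A via A→c b: +{c}
  B via B→c a: +{c}
  C via C→b b: +{b}
  S via S→C C: +{b}
  S via S→a B: +{a}
  S via S→c: +{c}
  FIRST[S]={a,b,c}  FIRST[A]={b,c}  FIRST[B]={c}  FIRST[C]={b}
round 2: — fixpoint
  FIRST[S]={a,b,c}  FIRST[A]={b,c}  FIRST[B]={c}  FIRST[C]={b}

FIRST(S) = ["a", "b", "c"]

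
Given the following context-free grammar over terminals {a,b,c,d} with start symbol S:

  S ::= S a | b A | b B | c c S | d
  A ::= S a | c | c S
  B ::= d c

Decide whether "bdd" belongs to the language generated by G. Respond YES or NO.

Convert to CNF:
  S -> S T0 | T1 X4 | T3 A | T3 B | d
  A -> S T0 | T1 S | c
  B -> T2 T1
  T0 -> a
  T1 -> c
  T2 -> d
  T3 -> b
  X4 -> T1 S

CYK fill:
  T[0,0] 'b' = {T3}  orig:{}
  T[1,1] 'd' = {S,T2}  orig:{S}
  T[2,2] 'd' = {S,T2}  orig:{S}
  T[0,1] 'bd' = ∅
  T[1,2] 'dd' = ∅
  T[0,2] 'bdd' = ∅

S ∉ T[0,2] ⇒ NO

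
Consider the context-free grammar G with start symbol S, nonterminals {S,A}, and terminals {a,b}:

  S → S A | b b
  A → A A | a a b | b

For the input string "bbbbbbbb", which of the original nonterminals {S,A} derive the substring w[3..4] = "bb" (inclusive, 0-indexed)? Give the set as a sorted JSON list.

Convert to CNF:
  S -> S A | T1 T1
  A -> A A | T0 X2 | b
  T0 -> a
  T1 -> b
  X2 -> T0 T1

CYK fill — only the sub-triangle for w[3..4]:
  T[3,3] 'b' = {A,T1}  orig:{A}
  T[4,4] 'b' = {A,T1}  orig:{A}
  T[3,4] 'bb' = {A,S}

Original NTs in T[3,4] deriving "bb": ["A", "S"]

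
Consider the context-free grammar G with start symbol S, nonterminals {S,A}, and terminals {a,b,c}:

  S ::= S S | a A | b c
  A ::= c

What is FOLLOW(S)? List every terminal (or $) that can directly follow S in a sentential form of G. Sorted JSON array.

Compute FIRST by fixpoint:
pass 1:
  A via A→c: +{c}
  S via S→a A: +{a}
  S via S→b c: +{b}
  FIRST(S)={a,b}  FIRST(A)={c}
pass 2: done
  FIRST(S)={a,b}  FIRST(A)={c}

FOLLOW iteration:
seed FOLLOW(S) with $
round 1:
  S→S S: FOLLOW(S) ⊇ FIRST(S) = {a,b}; new: +{a,b}
  S→a A: FOLLOW(A) ⊇ FOLLOW(S) ⊇ {$,a,b}; new: +{$,a,b}
  FOLLOW(S)={$,a,b}  FOLLOW(A)={$,a,b}
round 2: (stable)
  FOLLOW(S)={$,a,b}  FOLLOW(A)={$,a,b}

FOLLOW(S) = ["$", "a", "b"]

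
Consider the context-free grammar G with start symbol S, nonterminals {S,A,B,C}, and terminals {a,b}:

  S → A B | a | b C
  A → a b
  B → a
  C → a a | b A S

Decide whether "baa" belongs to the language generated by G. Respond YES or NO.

CNF form of G:
  S -> A B | T1 C | a
  A -> T0 T1
  B -> a
  C -> T0 T0 | T1 X2
  T0 -> a
  T1 -> b
  X2 -> A S

Fill CYK table bottom-up:
  [0..0]={T1}  "b"  orig:{}
  [1..1]={B,S,T0}  "a"  orig:{B,S}
  [2..2]={B,S,T0}  "a"  orig:{B,S}
  [0..1]=∅  "ba"
  [1..2]={C}  "aa"
  [0..2]={S}  "baa"

S ∈ T[0,2] ⇒ YES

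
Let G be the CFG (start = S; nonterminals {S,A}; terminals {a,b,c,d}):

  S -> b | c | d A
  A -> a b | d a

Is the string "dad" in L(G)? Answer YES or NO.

CNF form of G:
  S -> T2 A | b | c
  A -> T0 T1 | T2 T0
  T0 -> a
  T1 -> b
  T2 -> d

Fill CYK table bottom-up:
  cell(0,0) d: {T2}  orig:{}
  cell(1,1) a: {T0}  orig:{}
  cell(2,2) d: {T2}  orig:{}
  cell(0,1) da: {A}
  cell(1,2) ad: ∅
  cell(0,2) dad: ∅

S ∉ T[0,2] ⇒ NO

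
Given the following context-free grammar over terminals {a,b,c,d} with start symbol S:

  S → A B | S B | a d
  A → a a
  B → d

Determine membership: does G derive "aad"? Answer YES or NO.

Convert to CNF:
  S -> A B | S B | T0 T1
  A -> T0 T0
  B -> d
  T0 -> a
  T1 -> d

Fill CYK table bottom-up:
  T[0,0] 'a' = {T0}  orig:{}
  T[1,1] 'a' = {T0}  orig:{}
  T[2,2] 'd' = {B,T1}  orig:{B}
  T[0,1] 'aa' = {A}
  T[1,2] 'ad' = {S}
  T[0,2] 'aad' = {S}

S ∈ T[0,2] ⇒ YES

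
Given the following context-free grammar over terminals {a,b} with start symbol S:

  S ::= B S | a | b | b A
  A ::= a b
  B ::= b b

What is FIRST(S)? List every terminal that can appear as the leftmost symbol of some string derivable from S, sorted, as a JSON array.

Compute FIRST by fixpoint:
round 1:
  A via A→a b: +{a}
  B via B→b b: +{b}
  S via S→B S: +{b}
  S via S→a: +{a}
  S: {a,b}  A: {a}  B: {b}
round 2: (no change)
  S: {a,b}  A: {a}  B: {b}

FIRST(S) = ["a", "b"]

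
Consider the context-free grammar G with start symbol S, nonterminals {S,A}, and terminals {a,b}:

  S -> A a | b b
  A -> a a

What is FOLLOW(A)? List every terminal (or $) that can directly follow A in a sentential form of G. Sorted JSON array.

Compute FIRST by fixpoint:
pass 1:
  A via A→a a: +{a}
  S via S→A a: +{a}
  S via S→b b: +{b}
  S: {a,b}  A: {a}
pass 2: — fixpoint
  S: {a,b}  A: {a}

FOLLOW iteration:
FOLLOW(S) := {$}
pass 1:
  S→A a: FOLLOW(A) ⊇ FIRST(a) = {a}; new: +{a}
  S: {$}  A: {a}
pass 2: — fixpoint
  S: {$}  A: {a}

FOLLOW(A) = ["a"]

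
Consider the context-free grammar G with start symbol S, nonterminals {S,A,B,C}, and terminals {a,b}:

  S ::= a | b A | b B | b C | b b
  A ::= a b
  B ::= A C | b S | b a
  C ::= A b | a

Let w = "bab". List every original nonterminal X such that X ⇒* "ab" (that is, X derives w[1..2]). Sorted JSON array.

Convert to CNF:
  S -> T1 A | T1 B | T1 C | T1 T1 | a
  A -> T0 T1
  B -> A C | T1 S | T1 T0
  C -> A T1 | a
  T0 -> a
  T1 -> b

Fill CYK table bottom-up — only the sub-triangle for w[1..2]:
  cell(1,1) a: {C,S,T0}  orig:{C,S}
  cell(2,2) b: {T1}  orig:{}
  cell(1,2) ab: {A}

Original NTs in T[1,2] deriving "ab": ["A"]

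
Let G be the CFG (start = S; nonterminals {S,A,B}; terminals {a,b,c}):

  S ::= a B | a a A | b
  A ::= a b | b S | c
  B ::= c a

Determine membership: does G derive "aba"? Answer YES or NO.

CNF form of G:
  S -> T0 B | T0 X3 | b
  A -> T0 T1 | T1 S | c
  B -> T2 T0
  T0 -> a
  T1 -> b
  T2 -> c
  X3 -> T0 A

CYK fill:
  cell(0,0) a: {T0}  orig:{}
  cell(1,1) b: {S,T1}  orig:{S}
  cell(2,2) a: {T0}  orig:{}
  cell(0,1) ab: {A}
  cell(1,2) ba: ∅
  cell(0,2) aba: ∅

S ∉ T[0,2] ⇒ NO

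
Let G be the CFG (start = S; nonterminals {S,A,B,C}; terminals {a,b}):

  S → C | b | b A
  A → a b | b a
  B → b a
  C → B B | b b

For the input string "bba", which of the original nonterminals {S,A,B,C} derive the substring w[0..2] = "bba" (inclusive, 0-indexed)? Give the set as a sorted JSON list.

Convert to CNF:
  S -> B B | T1 A | T1 T1 | b
  A -> T0 T1 | T1 T0
  B -> T1 T0
  C -> B B | T1 T1
  T0 -> a
  T1 -> b

Fill CYK table bottom-up, restricted to cells inside w[0..2]:
  cell(0,0) b: {S,T1}  orig:{S}
  cell(1,1) b: {S,T1}  orig:{S}
  cell(2,2) a: {T0}  orig:{}
  cell(0,1) bb: {C,S}
  cell(1,2) ba: {A,B}
  cell(0,2) bba: {S}

Original NTs in T[0,2] deriving "bba": ["S"]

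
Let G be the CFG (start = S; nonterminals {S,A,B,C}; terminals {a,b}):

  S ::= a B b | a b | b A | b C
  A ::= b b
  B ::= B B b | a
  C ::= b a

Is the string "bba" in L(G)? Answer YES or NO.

CNF form of G:
  S -> T0 A | T0 C | T1 T0 | T1 X3
  A -> T0 T0
  B -> B X2 | a
  C -> T0 T1
  T0 -> b
  T1 -> a
  X2 -> B T0
  X3 -> B T0

CYK table (by increasing span):
  T[0,0] 'b' = {T0}  orig:{}
  T[1,1] 'b' = {T0}  orig:{}
  T[2,2] 'a' = {B,T1}  orig:{B}
  T[0,1] 'bb' = {A}
  T[1,2] 'ba' = {C}
  T[0,2] 'bba' = {S}

S ∈ T[0,2] ⇒ YES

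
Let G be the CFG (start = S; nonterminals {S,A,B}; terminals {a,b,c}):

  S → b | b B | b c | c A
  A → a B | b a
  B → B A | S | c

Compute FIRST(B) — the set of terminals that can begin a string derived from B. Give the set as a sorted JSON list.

FIRST iteration:
round 1:
  A via A→a B: +{a}
  A via A→b a: +{b}
  B via B→c: +{c}
  S via S→b: +{b}
  S via S→c A: +{c}
  FIRST(S)={b,c}  FIRST(A)={a,b}  FIRST(B)={c}
round 2:
  B via B→S: +{b}
  FIRST(S)={b,c}  FIRST(A)={a,b}  FIRST(B)={b,c}
round 3: (stable)
  FIRST(S)={b,c}  FIRST(A)={a,b}  FIRST(B)={b,c}

FIRST(B) = ["b", "c"]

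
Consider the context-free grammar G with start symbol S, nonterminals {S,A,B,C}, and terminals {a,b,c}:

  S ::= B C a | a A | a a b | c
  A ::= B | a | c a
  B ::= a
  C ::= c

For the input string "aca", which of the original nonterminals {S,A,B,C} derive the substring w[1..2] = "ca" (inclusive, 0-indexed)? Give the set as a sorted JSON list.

CNF form of G:
  S -> B X3 | T1 A | T1 X4 | c
  A -> T0 T1 | a
  B -> a
  C -> c
  T0 -> c
  T1 -> a
  T2 -> b
  X3 -> C T1
  X4 -> T1 T2

Fill CYK table bottom-up, restricted to cells inside w[1..2]:
  [1..1]={C,S,T0}  "c"  orig:{C,S}
  [2..2]={A,B,T1}  "a"  orig:{A,B}
  [1..2]={A,X3}  "ca"  orig:{A}

Original NTs in T[1,2] deriving "ca": ["A"]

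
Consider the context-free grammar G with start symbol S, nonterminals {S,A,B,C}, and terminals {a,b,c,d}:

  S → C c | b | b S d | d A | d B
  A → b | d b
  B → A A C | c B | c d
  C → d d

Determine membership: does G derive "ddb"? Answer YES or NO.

CNF form of G:
  S -> C T2 | T0 A | T0 B | T1 X4 | b
  A -> T0 T1 | b
  B -> A X3 | T2 B | T2 T0
  C -> T0 T0
  T0 -> d
  T1 -> b
  T2 -> c
  X3 -> A C
  X4 -> S T0

Fill CYK table bottom-up:
  [0..0]={T0}  "d"  orig:{}
  [1..1]={T0}  "d"  orig:{}
  [2..2]={A,S,T1}  "b"  orig:{A,S}
  [0..1]={C}  "dd"
  [1..2]={A,S}  "db"
  [0..2]={S}  "ddb"

S ∈ T[0,2] ⇒ YES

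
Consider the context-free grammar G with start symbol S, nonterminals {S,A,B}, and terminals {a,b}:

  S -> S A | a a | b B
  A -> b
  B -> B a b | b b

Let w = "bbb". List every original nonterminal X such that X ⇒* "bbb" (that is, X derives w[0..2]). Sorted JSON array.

Convert to CNF:
  S -> S A | T0 T0 | T1 B
  A -> b
  B -> B X2 | T1 T1
  T0 -> a
  T1 -> b
  X2 -> T0 T1

CYK table (by increasing span) (cells [i..j] with 0 ≤ i ≤ j ≤ 2 only):
  T[0,0] 'b' = {A,T1}  orig:{A}
  T[1,1] 'b' = {A,T1}  orig:{A}
  T[2,2] 'b' = {A,T1}  orig:{A}
  T[0,1] 'bb' = {B}
  T[1,2] 'bb' = {B}
  T[0,2] 'bbb' = {S}

Original NTs in T[0,2] deriving "bbb": ["S"]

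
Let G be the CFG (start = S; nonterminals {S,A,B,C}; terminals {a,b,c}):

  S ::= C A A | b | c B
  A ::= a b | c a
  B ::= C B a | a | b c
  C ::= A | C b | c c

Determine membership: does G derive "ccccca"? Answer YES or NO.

CNF form of G:
  S -> C X4 | T2 B | b
  A -> T0 T1 | T2 T0
  B -> C X3 | T1 T2 | a
  C -> C T1 | T0 T1 | T2 T0 | T2 T2
  T0 -> a
  T1 -> b
  T2 -> c
  X3 -> B T0
  X4 -> A A

CYK fill:
  [0..0]={T2}  "c"  orig:{}
  [1..1]={T2}  "c"  orig:{}
  [2..2]={T2}  "c"  orig:{}
  [3..3]={T2}  "c"  orig:{}
  [4..4]={T2}  "c"  orig:{}
  [5..5]={B,T0}  "a"  orig:{B}
  [0..1]={C}  "cc"
  [1..2]={C}  "cc"
  [2..3]={C}  "cc"
  [3..4]={C}  "cc"
  [4..5]={A,C,S}  "ca"
  [0..2]=∅  "ccc"
  [1..3]=∅  "ccc"
  [2..4]=∅  "ccc"
  [3..5]=∅  "cca"
  [0..3]=∅  "cccc"
  [1..4]=∅  "cccc"
  [2..5]=∅  "ccca"
  [0..4]=∅  "ccccc"
  [1..5]=∅  "cccca"
  [0..5]=∅  "ccccca"

S ∉ T[0,5] ⇒ NO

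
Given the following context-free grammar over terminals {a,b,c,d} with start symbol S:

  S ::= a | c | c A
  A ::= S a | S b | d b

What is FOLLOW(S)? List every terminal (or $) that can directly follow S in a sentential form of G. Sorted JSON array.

Compute FIRST by fixpoint:
iter 1:
  A via A→d b: +{d}
  S via S→a: +{a}
  S via S→c: +{c}
  S: {a,c}  A: {d}
iter 2:
  A via A→S a: +{a,c}
  S: {a,c}  A: {a,c,d}
iter 3: — fixpoint
  S: {a,c}  A: {a,c,d}

FOLLOW sets:
FOLLOW(S) := {$}
iter 1:
  A→S a: FOLLOW(S) ⊇ FIRST(a) = {a}; new: +{a}
  A→S b: FOLLOW(S) ⊇ FIRST(b) = {b}; new: +{b}
  S→c A: FOLLOW(A) ⊇ FOLLOW(S) ⊇ {$,a,b}; new: +{$,a,b}
  FOLLOW[S]={$,a,b}  FOLLOW[A]={$,a,b}
iter 2: done
  FOLLOW[S]={$,a,b}  FOLLOW[A]={$,a,b}

FOLLOW(S) = ["$", "a", "b"]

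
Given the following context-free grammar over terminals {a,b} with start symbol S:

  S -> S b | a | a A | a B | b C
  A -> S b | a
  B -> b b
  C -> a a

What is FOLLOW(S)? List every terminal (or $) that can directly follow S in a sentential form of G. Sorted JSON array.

Compute FIRST by fixpoint:
pass 1:
  A via A→a: +{a}
  B via B→b b: +{b}
  C via C→a a: +{a}
  S via S→a: +{a}
  S via S→b C: +{b}
  FIRST[S]={a,b}  FIRST[A]={a}  FIRST[B]={b}  FIRST[C]={a}
pass 2:
  A via A→S b: +{b}
  FIRST[S]={a,b}  FIRST[A]={a,b}  FIRST[B]={b}  FIRST[C]={a}
pass 3: (no change)
  FIRST[S]={a,b}  FIRST[A]={a,b}  FIRST[B]={b}  FIRST[C]={a}

Compute FOLLOW by fixpoint:
FOLLOW(S) := {$}
[1]
  A→S b: FOLLOW(S) ⊇ FIRST(b) = {b}; new: +{b}
  S→a A: FOLLOW(A) ⊇ FOLLOW(S) ⊇ {$,b}; new: +{$,b}
  S→a B: FOLLOW(B) ⊇ FOLLOW(S) ⊇ {$,b}; new: +{$,b}
  S→b C: FOLLOW(C) ⊇ FOLLOW(S) ⊇ {$,b}; new: +{$,b}
  FOLLOW[S]={$,b}  FOLLOW[A]={$,b}  FOLLOW[B]={$,b}  FOLLOW[C]={$,b}
[2] (stable)
  FOLLOW[S]={$,b}  FOLLOW[A]={$,b}  FOLLOW[B]={$,b}  FOLLOW[C]={$,b}

FOLLOW(S) = ["$", "b"]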